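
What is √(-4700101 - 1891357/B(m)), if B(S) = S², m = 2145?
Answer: I*√21625284094882/2145 ≈ 2168.0*I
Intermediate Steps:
√(-4700101 - 1891357/B(m)) = √(-4700101 - 1891357/(2145²)) = √(-4700101 - 1891357/4601025) = √(-4700101 - 1891357*1/4601025) = √(-4700101 - 145489/353925) = √(-1663483391914/353925) = I*√21625284094882/2145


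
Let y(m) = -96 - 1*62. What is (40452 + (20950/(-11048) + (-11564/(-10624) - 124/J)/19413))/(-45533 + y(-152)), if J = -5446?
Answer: -871443381771012677/984351480696637536 ≈ -0.88530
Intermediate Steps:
y(m) = -158 (y(m) = -96 - 62 = -158)
(40452 + (20950/(-11048) + (-11564/(-10624) - 124/J)/19413))/(-45533 + y(-152)) = (40452 + (20950/(-11048) + (-11564/(-10624) - 124/(-5446))/19413))/(-45533 - 158) = (40452 + (20950*(-1/11048) + (-11564*(-1/10624) - 124*(-1/5446))*(1/19413)))/(-45691) = (40452 + (-10475/5524 + (2891/2656 + 62/2723)*(1/19413)))*(-1/45691) = (40452 + (-10475/5524 + (8036865/7232288)*(1/19413)))*(-1/45691) = (40452 + (-10475/5524 + 892985/15600045216))*(-1/45691) = (40452 - 40851385197115/21543662443296)*(-1/45691) = (871443381771012677/21543662443296)*(-1/45691) = -871443381771012677/984351480696637536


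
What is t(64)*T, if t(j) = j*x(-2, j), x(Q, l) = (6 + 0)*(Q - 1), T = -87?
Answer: 100224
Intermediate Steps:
x(Q, l) = -6 + 6*Q (x(Q, l) = 6*(-1 + Q) = -6 + 6*Q)
t(j) = -18*j (t(j) = j*(-6 + 6*(-2)) = j*(-6 - 12) = j*(-18) = -18*j)
t(64)*T = -18*64*(-87) = -1152*(-87) = 100224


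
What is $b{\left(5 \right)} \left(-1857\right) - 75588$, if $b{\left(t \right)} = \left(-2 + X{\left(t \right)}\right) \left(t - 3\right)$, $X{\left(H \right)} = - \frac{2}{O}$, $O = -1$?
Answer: $-75588$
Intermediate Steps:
$X{\left(H \right)} = 2$ ($X{\left(H \right)} = - \frac{2}{-1} = \left(-2\right) \left(-1\right) = 2$)
$b{\left(t \right)} = 0$ ($b{\left(t \right)} = \left(-2 + 2\right) \left(t - 3\right) = 0 \left(-3 + t\right) = 0$)
$b{\left(5 \right)} \left(-1857\right) - 75588 = 0 \left(-1857\right) - 75588 = 0 - 75588 = -75588$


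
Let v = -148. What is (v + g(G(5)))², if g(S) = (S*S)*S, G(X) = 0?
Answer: 21904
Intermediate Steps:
g(S) = S³ (g(S) = S²*S = S³)
(v + g(G(5)))² = (-148 + 0³)² = (-148 + 0)² = (-148)² = 21904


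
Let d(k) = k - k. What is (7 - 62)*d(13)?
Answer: 0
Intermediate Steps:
d(k) = 0
(7 - 62)*d(13) = (7 - 62)*0 = -55*0 = 0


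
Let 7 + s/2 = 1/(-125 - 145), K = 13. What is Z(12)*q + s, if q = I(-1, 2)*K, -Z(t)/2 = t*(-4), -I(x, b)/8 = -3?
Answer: 4041629/135 ≈ 29938.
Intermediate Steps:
I(x, b) = 24 (I(x, b) = -8*(-3) = 24)
Z(t) = 8*t (Z(t) = -2*t*(-4) = -(-8)*t = 8*t)
s = -1891/135 (s = -14 + 2/(-125 - 145) = -14 + 2/(-270) = -14 + 2*(-1/270) = -14 - 1/135 = -1891/135 ≈ -14.007)
q = 312 (q = 24*13 = 312)
Z(12)*q + s = (8*12)*312 - 1891/135 = 96*312 - 1891/135 = 29952 - 1891/135 = 4041629/135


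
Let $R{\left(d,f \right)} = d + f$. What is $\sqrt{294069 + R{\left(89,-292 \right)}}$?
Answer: $\sqrt{293866} \approx 542.09$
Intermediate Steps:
$\sqrt{294069 + R{\left(89,-292 \right)}} = \sqrt{294069 + \left(89 - 292\right)} = \sqrt{294069 - 203} = \sqrt{293866}$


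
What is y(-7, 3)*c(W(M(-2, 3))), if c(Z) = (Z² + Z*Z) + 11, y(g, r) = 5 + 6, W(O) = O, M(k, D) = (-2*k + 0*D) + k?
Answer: 209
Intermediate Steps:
M(k, D) = -k (M(k, D) = (-2*k + 0) + k = -2*k + k = -k)
y(g, r) = 11
c(Z) = 11 + 2*Z² (c(Z) = (Z² + Z²) + 11 = 2*Z² + 11 = 11 + 2*Z²)
y(-7, 3)*c(W(M(-2, 3))) = 11*(11 + 2*(-1*(-2))²) = 11*(11 + 2*2²) = 11*(11 + 2*4) = 11*(11 + 8) = 11*19 = 209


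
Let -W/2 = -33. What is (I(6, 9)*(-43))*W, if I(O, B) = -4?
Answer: 11352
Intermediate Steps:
W = 66 (W = -2*(-33) = 66)
(I(6, 9)*(-43))*W = -4*(-43)*66 = 172*66 = 11352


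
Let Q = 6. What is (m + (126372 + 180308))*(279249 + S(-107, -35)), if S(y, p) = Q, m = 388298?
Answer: 194076081390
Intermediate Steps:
S(y, p) = 6
(m + (126372 + 180308))*(279249 + S(-107, -35)) = (388298 + (126372 + 180308))*(279249 + 6) = (388298 + 306680)*279255 = 694978*279255 = 194076081390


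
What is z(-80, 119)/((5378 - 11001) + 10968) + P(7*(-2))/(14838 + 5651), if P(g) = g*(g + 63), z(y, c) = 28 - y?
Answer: -207694/15644815 ≈ -0.013276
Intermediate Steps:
P(g) = g*(63 + g)
z(-80, 119)/((5378 - 11001) + 10968) + P(7*(-2))/(14838 + 5651) = (28 - 1*(-80))/((5378 - 11001) + 10968) + ((7*(-2))*(63 + 7*(-2)))/(14838 + 5651) = (28 + 80)/(-5623 + 10968) - 14*(63 - 14)/20489 = 108/5345 - 14*49*(1/20489) = 108*(1/5345) - 686*1/20489 = 108/5345 - 98/2927 = -207694/15644815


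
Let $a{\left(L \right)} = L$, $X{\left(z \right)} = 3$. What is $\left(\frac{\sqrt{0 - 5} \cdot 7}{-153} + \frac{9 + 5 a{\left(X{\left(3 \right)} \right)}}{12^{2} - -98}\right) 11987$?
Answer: $\frac{143844}{121} - \frac{83909 i \sqrt{5}}{153} \approx 1188.8 - 1226.3 i$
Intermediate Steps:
$\left(\frac{\sqrt{0 - 5} \cdot 7}{-153} + \frac{9 + 5 a{\left(X{\left(3 \right)} \right)}}{12^{2} - -98}\right) 11987 = \left(\frac{\sqrt{0 - 5} \cdot 7}{-153} + \frac{9 + 5 \cdot 3}{12^{2} - -98}\right) 11987 = \left(\sqrt{-5} \cdot 7 \left(- \frac{1}{153}\right) + \frac{9 + 15}{144 + 98}\right) 11987 = \left(i \sqrt{5} \cdot 7 \left(- \frac{1}{153}\right) + \frac{24}{242}\right) 11987 = \left(7 i \sqrt{5} \left(- \frac{1}{153}\right) + 24 \cdot \frac{1}{242}\right) 11987 = \left(- \frac{7 i \sqrt{5}}{153} + \frac{12}{121}\right) 11987 = \left(\frac{12}{121} - \frac{7 i \sqrt{5}}{153}\right) 11987 = \frac{143844}{121} - \frac{83909 i \sqrt{5}}{153}$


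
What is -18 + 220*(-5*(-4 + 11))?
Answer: -7718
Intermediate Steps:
-18 + 220*(-5*(-4 + 11)) = -18 + 220*(-5*7) = -18 + 220*(-35) = -18 - 7700 = -7718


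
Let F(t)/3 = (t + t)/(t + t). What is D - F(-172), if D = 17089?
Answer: 17086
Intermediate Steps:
F(t) = 3 (F(t) = 3*((t + t)/(t + t)) = 3*((2*t)/((2*t))) = 3*((2*t)*(1/(2*t))) = 3*1 = 3)
D - F(-172) = 17089 - 1*3 = 17089 - 3 = 17086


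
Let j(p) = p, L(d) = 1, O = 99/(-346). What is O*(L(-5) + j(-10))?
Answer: 891/346 ≈ 2.5751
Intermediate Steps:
O = -99/346 (O = 99*(-1/346) = -99/346 ≈ -0.28613)
O*(L(-5) + j(-10)) = -99*(1 - 10)/346 = -99/346*(-9) = 891/346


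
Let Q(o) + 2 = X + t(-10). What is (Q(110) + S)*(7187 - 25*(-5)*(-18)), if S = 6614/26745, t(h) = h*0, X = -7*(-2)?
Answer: 1617134098/26745 ≈ 60465.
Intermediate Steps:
X = 14
t(h) = 0
S = 6614/26745 (S = 6614*(1/26745) = 6614/26745 ≈ 0.24730)
Q(o) = 12 (Q(o) = -2 + (14 + 0) = -2 + 14 = 12)
(Q(110) + S)*(7187 - 25*(-5)*(-18)) = (12 + 6614/26745)*(7187 - 25*(-5)*(-18)) = 327554*(7187 + 125*(-18))/26745 = 327554*(7187 - 2250)/26745 = (327554/26745)*4937 = 1617134098/26745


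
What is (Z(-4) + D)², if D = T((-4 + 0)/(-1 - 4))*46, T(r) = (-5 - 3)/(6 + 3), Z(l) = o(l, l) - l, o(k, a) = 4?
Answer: 87616/81 ≈ 1081.7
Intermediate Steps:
Z(l) = 4 - l
T(r) = -8/9
D = -368/9 (D = -8/9*46 = -368/9 ≈ -40.889)
(Z(-4) + D)² = ((4 - 1*(-4)) - 368/9)² = ((4 + 4) - 368/9)² = (8 - 368/9)² = (-296/9)² = 87616/81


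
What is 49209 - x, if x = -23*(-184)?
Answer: 44977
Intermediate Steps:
x = 4232
49209 - x = 49209 - 1*4232 = 49209 - 4232 = 44977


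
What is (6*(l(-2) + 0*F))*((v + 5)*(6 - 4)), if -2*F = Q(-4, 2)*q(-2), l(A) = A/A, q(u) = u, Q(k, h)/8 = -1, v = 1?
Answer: 72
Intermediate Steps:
Q(k, h) = -8 (Q(k, h) = 8*(-1) = -8)
l(A) = 1
F = -8 (F = -(-4)*(-2) = -½*16 = -8)
(6*(l(-2) + 0*F))*((v + 5)*(6 - 4)) = (6*(1 + 0*(-8)))*((1 + 5)*(6 - 4)) = (6*(1 + 0))*(6*2) = (6*1)*12 = 6*12 = 72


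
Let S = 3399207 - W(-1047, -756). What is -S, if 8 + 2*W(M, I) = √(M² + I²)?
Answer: -3399211 + 3*√185305/2 ≈ -3.3986e+6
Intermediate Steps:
W(M, I) = -4 + √(I² + M²)/2 (W(M, I) = -4 + √(M² + I²)/2 = -4 + √(I² + M²)/2)
S = 3399211 - 3*√185305/2 (S = 3399207 - (-4 + √((-756)² + (-1047)²)/2) = 3399207 - (-4 + √(571536 + 1096209)/2) = 3399207 - (-4 + √1667745/2) = 3399207 - (-4 + (3*√185305)/2) = 3399207 - (-4 + 3*√185305/2) = 3399207 + (4 - 3*√185305/2) = 3399211 - 3*√185305/2 ≈ 3.3986e+6)
-S = -(3399211 - 3*√185305/2) = -3399211 + 3*√185305/2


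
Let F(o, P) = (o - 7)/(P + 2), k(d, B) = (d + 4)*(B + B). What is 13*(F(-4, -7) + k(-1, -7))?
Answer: -2587/5 ≈ -517.40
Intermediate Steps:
k(d, B) = 2*B*(4 + d) (k(d, B) = (4 + d)*(2*B) = 2*B*(4 + d))
F(o, P) = (-7 + o)/(2 + P)
13*(F(-4, -7) + k(-1, -7)) = 13*((-7 - 4)/(2 - 7) + 2*(-7)*(4 - 1)) = 13*(-11/(-5) + 2*(-7)*3) = 13*(-⅕*(-11) - 42) = 13*(11/5 - 42) = 13*(-199/5) = -2587/5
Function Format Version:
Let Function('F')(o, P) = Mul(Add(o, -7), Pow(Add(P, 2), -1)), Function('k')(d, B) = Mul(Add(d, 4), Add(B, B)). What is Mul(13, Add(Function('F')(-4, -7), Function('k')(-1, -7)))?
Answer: Rational(-2587, 5) ≈ -517.40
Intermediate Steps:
Function('k')(d, B) = Mul(2, B, Add(4, d)) (Function('k')(d, B) = Mul(Add(4, d), Mul(2, B)) = Mul(2, B, Add(4, d)))
Function('F')(o, P) = Mul(Pow(Add(2, P), -1), Add(-7, o)) (Function('F')(o, P) = Mul(Add(-7, o), Pow(Add(2, P), -1)) = Mul(Pow(Add(2, P), -1), Add(-7, o)))
Mul(13, Add(Function('F')(-4, -7), Function('k')(-1, -7))) = Mul(13, Add(Mul(Pow(Add(2, -7), -1), Add(-7, -4)), Mul(2, -7, Add(4, -1)))) = Mul(13, Add(Mul(Pow(-5, -1), -11), Mul(2, -7, 3))) = Mul(13, Add(Mul(Rational(-1, 5), -11), -42)) = Mul(13, Add(Rational(11, 5), -42)) = Mul(13, Rational(-199, 5)) = Rational(-2587, 5)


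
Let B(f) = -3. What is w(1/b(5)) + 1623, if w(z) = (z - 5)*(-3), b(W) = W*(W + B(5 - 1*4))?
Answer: 16377/10 ≈ 1637.7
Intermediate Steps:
b(W) = W*(-3 + W) (b(W) = W*(W - 3) = W*(-3 + W))
w(z) = 15 - 3*z (w(z) = (-5 + z)*(-3) = 15 - 3*z)
w(1/b(5)) + 1623 = (15 - 3*1/(5*(-3 + 5))) + 1623 = (15 - 3/(5*2)) + 1623 = (15 - 3/10) + 1623 = 147/10 + 1623 = 16377/10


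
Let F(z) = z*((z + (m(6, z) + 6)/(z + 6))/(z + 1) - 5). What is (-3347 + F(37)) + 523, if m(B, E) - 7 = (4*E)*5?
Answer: -2414989/817 ≈ -2955.9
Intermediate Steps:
m(B, E) = 7 + 20*E (m(B, E) = 7 + (4*E)*5 = 7 + 20*E)
F(z) = z*(-5 + (z + (13 + 20*z)/(6 + z))/(1 + z)) (F(z) = z*((z + ((7 + 20*z) + 6)/(z + 6))/(z + 1) - 5) = z*((z + (13 + 20*z)/(6 + z))/(1 + z) - 5) = z*(-5 + (z + (13 + 20*z)/(6 + z))/(1 + z)))
(-3347 + F(37)) + 523 = (-3347 - 1*37*(17 + 4*37² + 9*37)/(6 + 37² + 7*37)) + 523 = (-3347 - 1*37*(17 + 4*1369 + 333)/(6 + 1369 + 259)) + 523 = (-3347 - 1*37*(17 + 5476 + 333)/1634) + 523 = (-3347 - 1*37*1/1634*5826) + 523 = (-3347 - 107781/817) + 523 = -2842280/817 + 523 = -2414989/817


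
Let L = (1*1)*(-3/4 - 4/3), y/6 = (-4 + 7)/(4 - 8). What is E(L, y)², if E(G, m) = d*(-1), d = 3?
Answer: 9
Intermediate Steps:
y = -9/2 (y = 6*((-4 + 7)/(4 - 8)) = 6*(3/(-4)) = 6*(3*(-¼)) = 6*(-¾) = -9/2 ≈ -4.5000)
L = -25/12 (L = 1*(-3*¼ - 4*⅓) = 1*(-¾ - 4/3) = 1*(-25/12) = -25/12 ≈ -2.0833)
E(G, m) = -3 (E(G, m) = 3*(-1) = -3)
E(L, y)² = (-3)² = 9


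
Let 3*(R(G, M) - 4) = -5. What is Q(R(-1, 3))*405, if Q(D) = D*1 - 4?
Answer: -675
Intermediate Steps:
R(G, M) = 7/3 (R(G, M) = 4 + (⅓)*(-5) = 4 - 5/3 = 7/3)
Q(D) = -4 + D (Q(D) = D - 4 = -4 + D)
Q(R(-1, 3))*405 = (-4 + 7/3)*405 = -5/3*405 = -675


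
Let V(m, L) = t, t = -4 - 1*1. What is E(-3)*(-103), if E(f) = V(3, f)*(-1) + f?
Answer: -206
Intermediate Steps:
t = -5 (t = -4 - 1 = -5)
V(m, L) = -5
E(f) = 5 + f (E(f) = -5*(-1) + f = 5 + f)
E(-3)*(-103) = (5 - 3)*(-103) = 2*(-103) = -206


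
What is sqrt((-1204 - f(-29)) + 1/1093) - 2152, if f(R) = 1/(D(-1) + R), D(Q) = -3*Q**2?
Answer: -2152 + I*sqrt(92052414094)/8744 ≈ -2152.0 + 34.698*I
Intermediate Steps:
f(R) = 1/(-3 + R) (f(R) = 1/(-3*(-1)**2 + R) = 1/(-3*1 + R) = 1/(-3 + R))
sqrt((-1204 - f(-29)) + 1/1093) - 2152 = sqrt((-1204 - 1/(-3 - 29)) + 1/1093) - 2152 = sqrt((-1204 - 1/(-32)) + 1/1093) - 2152 = sqrt((-1204 - 1*(-1/32)) + 1/1093) - 2152 = sqrt((-1204 + 1/32) + 1/1093) - 2152 = sqrt(-38527/32 + 1/1093) - 2152 = sqrt(-42109979/34976) - 2152 = I*sqrt(92052414094)/8744 - 2152 = -2152 + I*sqrt(92052414094)/8744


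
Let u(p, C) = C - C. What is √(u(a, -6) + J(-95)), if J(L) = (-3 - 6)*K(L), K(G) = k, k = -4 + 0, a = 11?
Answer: 6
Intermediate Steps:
k = -4
u(p, C) = 0
K(G) = -4
J(L) = 36 (J(L) = (-3 - 6)*(-4) = -9*(-4) = 36)
√(u(a, -6) + J(-95)) = √(0 + 36) = √36 = 6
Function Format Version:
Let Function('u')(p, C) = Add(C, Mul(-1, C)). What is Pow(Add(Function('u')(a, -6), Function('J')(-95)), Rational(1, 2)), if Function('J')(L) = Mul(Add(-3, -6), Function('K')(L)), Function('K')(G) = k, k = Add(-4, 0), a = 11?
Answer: 6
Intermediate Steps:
k = -4
Function('u')(p, C) = 0
Function('K')(G) = -4
Function('J')(L) = 36 (Function('J')(L) = Mul(Add(-3, -6), -4) = Mul(-9, -4) = 36)
Pow(Add(Function('u')(a, -6), Function('J')(-95)), Rational(1, 2)) = Pow(Add(0, 36), Rational(1, 2)) = Pow(36, Rational(1, 2)) = 6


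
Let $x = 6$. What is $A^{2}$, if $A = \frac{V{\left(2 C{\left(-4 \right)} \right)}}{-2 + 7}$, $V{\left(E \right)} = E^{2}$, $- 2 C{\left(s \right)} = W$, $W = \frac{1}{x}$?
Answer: $\frac{1}{32400} \approx 3.0864 \cdot 10^{-5}$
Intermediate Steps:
$W = \frac{1}{6} \approx 0.16667$
$C{\left(s \right)} = - \frac{1}{12}$ ($C{\left(s \right)} = \left(- \frac{1}{2}\right) \frac{1}{6} = - \frac{1}{12}$)
$A = \frac{1}{180}$ ($A = \frac{\left(2 \left(- \frac{1}{12}\right)\right)^{2}}{-2 + 7} = \frac{\left(- \frac{1}{6}\right)^{2}}{5} = \frac{1}{36} \cdot \frac{1}{5} = \frac{1}{180} \approx 0.0055556$)
$A^{2} = \left(\frac{1}{180}\right)^{2} = \frac{1}{32400}$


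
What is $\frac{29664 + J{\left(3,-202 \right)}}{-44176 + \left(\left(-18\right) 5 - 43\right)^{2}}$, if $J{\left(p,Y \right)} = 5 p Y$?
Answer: $- \frac{8878}{8829} \approx -1.0056$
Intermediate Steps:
$J{\left(p,Y \right)} = 5 Y p$
$\frac{29664 + J{\left(3,-202 \right)}}{-44176 + \left(\left(-18\right) 5 - 43\right)^{2}} = \frac{29664 + 5 \left(-202\right) 3}{-44176 + \left(\left(-18\right) 5 - 43\right)^{2}} = \frac{29664 - 3030}{-44176 + \left(-90 - 43\right)^{2}} = \frac{26634}{-44176 + \left(-133\right)^{2}} = \frac{26634}{-44176 + 17689} = \frac{26634}{-26487} = 26634 \left(- \frac{1}{26487}\right) = - \frac{8878}{8829}$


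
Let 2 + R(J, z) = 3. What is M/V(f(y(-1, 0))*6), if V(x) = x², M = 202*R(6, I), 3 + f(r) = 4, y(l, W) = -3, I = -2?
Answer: 101/18 ≈ 5.6111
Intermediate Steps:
R(J, z) = 1 (R(J, z) = -2 + 3 = 1)
f(r) = 1 (f(r) = -3 + 4 = 1)
M = 202 (M = 202*1 = 202)
M/V(f(y(-1, 0))*6) = 202/((1*6)²) = 202/(6²) = 202/36 = 202*(1/36) = 101/18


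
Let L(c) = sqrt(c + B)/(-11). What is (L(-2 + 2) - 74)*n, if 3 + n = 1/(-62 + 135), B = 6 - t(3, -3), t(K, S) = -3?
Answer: 178106/803 ≈ 221.80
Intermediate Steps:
B = 9 (B = 6 - 1*(-3) = 6 + 3 = 9)
n = -218/73 (n = -3 + 1/(-62 + 135) = -3 + 1/73 = -218/73 ≈ -2.9863)
L(c) = -sqrt(9 + c)/11 (L(c) = sqrt(c + 9)/(-11) = sqrt(9 + c)*(-1/11) = -sqrt(9 + c)/11)
(L(-2 + 2) - 74)*n = (-sqrt(9 + (-2 + 2))/11 - 74)*(-218/73) = (-sqrt(9 + 0)/11 - 74)*(-218/73) = (-sqrt(9)/11 - 74)*(-218/73) = (-1/11*3 - 74)*(-218/73) = (-3/11 - 74)*(-218/73) = -817/11*(-218/73) = 178106/803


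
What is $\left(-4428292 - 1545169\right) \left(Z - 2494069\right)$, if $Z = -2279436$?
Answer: $28514345950805$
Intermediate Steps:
$\left(-4428292 - 1545169\right) \left(Z - 2494069\right) = \left(-4428292 - 1545169\right) \left(-2279436 - 2494069\right) = \left(-5973461\right) \left(-4773505\right) = 28514345950805$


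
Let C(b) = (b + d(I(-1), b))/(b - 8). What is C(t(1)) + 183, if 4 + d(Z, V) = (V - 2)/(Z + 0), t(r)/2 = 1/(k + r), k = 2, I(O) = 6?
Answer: 6055/33 ≈ 183.48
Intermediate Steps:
t(r) = 2/(2 + r)
d(Z, V) = -4 + (-2 + V)/Z (d(Z, V) = -4 + (V - 2)/(Z + 0) = -4 + (-2 + V)/Z)
C(b) = (-13/3 + 7*b/6)/(-8 + b) (C(b) = (b + (-2 + b - 4*6)/6)/(b - 8) = (b + (-2 + b - 24)/6)/(-8 + b) = (b + (-26 + b)/6)/(-8 + b) = (b + (-13/3 + b/6))/(-8 + b) = (-13/3 + 7*b/6)/(-8 + b))
C(t(1)) + 183 = (-26 + 7*(2/(2 + 1)))/(6*(-8 + 2/(2 + 1))) + 183 = (-26 + 7*(2/3))/(6*(-8 + 2/3)) + 183 = (-26 + 7*(2*(⅓)))/(6*(-8 + 2*(⅓))) + 183 = (-26 + 7*(⅔))/(6*(-8 + ⅔)) + 183 = (-26 + 14/3)/(6*(-22/3)) + 183 = (⅙)*(-3/22)*(-64/3) + 183 = 16/33 + 183 = 6055/33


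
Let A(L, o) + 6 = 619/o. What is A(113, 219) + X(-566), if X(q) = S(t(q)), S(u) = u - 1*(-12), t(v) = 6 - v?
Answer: 127201/219 ≈ 580.83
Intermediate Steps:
A(L, o) = -6 + 619/o
S(u) = 12 + u (S(u) = u + 12 = 12 + u)
X(q) = 18 - q (X(q) = 12 + (6 - q) = 18 - q)
A(113, 219) + X(-566) = (-6 + 619/219) + (18 - 1*(-566)) = (-6 + 619*(1/219)) + (18 + 566) = (-6 + 619/219) + 584 = -695/219 + 584 = 127201/219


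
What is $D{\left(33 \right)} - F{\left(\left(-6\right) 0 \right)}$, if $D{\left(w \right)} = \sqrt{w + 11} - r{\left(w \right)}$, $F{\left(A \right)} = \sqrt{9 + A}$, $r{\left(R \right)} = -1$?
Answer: $-2 + 2 \sqrt{11} \approx 4.6332$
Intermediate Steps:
$D{\left(w \right)} = 1 + \sqrt{11 + w}$ ($D{\left(w \right)} = \sqrt{w + 11} - -1 = \sqrt{11 + w} + 1 = 1 + \sqrt{11 + w}$)
$D{\left(33 \right)} - F{\left(\left(-6\right) 0 \right)} = \left(1 + \sqrt{11 + 33}\right) - \sqrt{9 - 0} = \left(1 + \sqrt{44}\right) - \sqrt{9 + 0} = \left(1 + 2 \sqrt{11}\right) - \sqrt{9} = \left(1 + 2 \sqrt{11}\right) - 3 = -2 + 2 \sqrt{11}$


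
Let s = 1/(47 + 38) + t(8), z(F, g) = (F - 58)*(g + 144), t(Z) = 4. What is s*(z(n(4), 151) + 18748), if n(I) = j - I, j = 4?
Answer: 558558/85 ≈ 6571.3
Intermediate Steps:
n(I) = 4 - I
z(F, g) = (-58 + F)*(144 + g)
s = 341/85 (s = 1/(47 + 38) + 4 = 1/85 + 4 = 341/85 ≈ 4.0118)
s*(z(n(4), 151) + 18748) = 341*((-8352 - 58*151 + 144*(4 - 1*4) + (4 - 1*4)*151) + 18748)/85 = 341*((-8352 - 8758 + 144*(4 - 4) + (4 - 4)*151) + 18748)/85 = 341*((-8352 - 8758 + 144*0 + 0*151) + 18748)/85 = 341*((-8352 - 8758 + 0 + 0) + 18748)/85 = 341*(-17110 + 18748)/85 = (341/85)*1638 = 558558/85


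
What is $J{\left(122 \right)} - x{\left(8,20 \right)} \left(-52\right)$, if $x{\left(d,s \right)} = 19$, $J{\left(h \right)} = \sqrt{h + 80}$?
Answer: $988 + \sqrt{202} \approx 1002.2$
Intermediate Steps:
$J{\left(h \right)} = \sqrt{80 + h}$
$J{\left(122 \right)} - x{\left(8,20 \right)} \left(-52\right) = \sqrt{80 + 122} - 19 \left(-52\right) = \sqrt{202} - -988 = \sqrt{202} + 988 = 988 + \sqrt{202}$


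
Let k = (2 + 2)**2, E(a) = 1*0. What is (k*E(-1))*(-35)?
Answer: 0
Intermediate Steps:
E(a) = 0
k = 16 (k = 4**2 = 16)
(k*E(-1))*(-35) = (16*0)*(-35) = 0*(-35) = 0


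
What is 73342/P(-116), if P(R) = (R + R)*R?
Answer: 36671/13456 ≈ 2.7253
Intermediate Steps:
P(R) = 2*R² (P(R) = (2*R)*R = 2*R²)
73342/P(-116) = 73342/((2*(-116)²)) = 73342/((2*13456)) = 73342/26912 = 73342*(1/26912) = 36671/13456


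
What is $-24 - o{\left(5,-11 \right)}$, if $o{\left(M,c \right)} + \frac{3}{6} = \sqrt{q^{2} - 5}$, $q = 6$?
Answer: $- \frac{47}{2} - \sqrt{31} \approx -29.068$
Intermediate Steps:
$o{\left(M,c \right)} = - \frac{1}{2} + \sqrt{31}$ ($o{\left(M,c \right)} = - \frac{1}{2} + \sqrt{6^{2} - 5} = - \frac{1}{2} + \sqrt{36 - 5} = - \frac{1}{2} + \sqrt{31}$)
$-24 - o{\left(5,-11 \right)} = -24 - \left(- \frac{1}{2} + \sqrt{31}\right) = -24 + \left(\frac{1}{2} - \sqrt{31}\right) = - \frac{47}{2} - \sqrt{31}$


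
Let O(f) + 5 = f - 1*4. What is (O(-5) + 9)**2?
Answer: 25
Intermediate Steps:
O(f) = -9 + f (O(f) = -5 + (f - 1*4) = -5 + (f - 4) = -5 + (-4 + f) = -9 + f)
(O(-5) + 9)**2 = ((-9 - 5) + 9)**2 = (-14 + 9)**2 = (-5)**2 = 25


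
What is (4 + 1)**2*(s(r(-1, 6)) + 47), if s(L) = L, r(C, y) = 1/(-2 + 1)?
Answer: 1150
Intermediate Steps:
r(C, y) = -1 (r(C, y) = 1/(-1) = -1)
(4 + 1)**2*(s(r(-1, 6)) + 47) = (4 + 1)**2*(-1 + 47) = 5**2*46 = 25*46 = 1150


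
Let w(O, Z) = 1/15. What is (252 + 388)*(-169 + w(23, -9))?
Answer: -324352/3 ≈ -1.0812e+5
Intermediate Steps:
w(O, Z) = 1/15
(252 + 388)*(-169 + w(23, -9)) = (252 + 388)*(-169 + 1/15) = 640*(-2534/15) = -324352/3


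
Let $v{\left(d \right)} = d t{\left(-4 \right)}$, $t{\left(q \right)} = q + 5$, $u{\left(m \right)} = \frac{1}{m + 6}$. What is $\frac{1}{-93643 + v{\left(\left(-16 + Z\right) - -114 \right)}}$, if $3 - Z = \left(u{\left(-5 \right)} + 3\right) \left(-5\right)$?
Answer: $- \frac{1}{93522} \approx -1.0693 \cdot 10^{-5}$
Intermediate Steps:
$u{\left(m \right)} = \frac{1}{6 + m}$
$Z = 23$ ($Z = 3 - \left(\frac{1}{6 - 5} + 3\right) \left(-5\right) = 3 - \left(1^{-1} + 3\right) \left(-5\right) = 3 - \left(1 + 3\right) \left(-5\right) = 3 - 4 \left(-5\right) = 3 - -20 = 3 + 20 = 23$)
$t{\left(q \right)} = 5 + q$
$v{\left(d \right)} = d$ ($v{\left(d \right)} = d \left(5 - 4\right) = d 1 = d$)
$\frac{1}{-93643 + v{\left(\left(-16 + Z\right) - -114 \right)}} = \frac{1}{-93643 + \left(\left(-16 + 23\right) - -114\right)} = \frac{1}{-93643 + \left(7 + 114\right)} = \frac{1}{-93643 + 121} = \frac{1}{-93522} = - \frac{1}{93522}$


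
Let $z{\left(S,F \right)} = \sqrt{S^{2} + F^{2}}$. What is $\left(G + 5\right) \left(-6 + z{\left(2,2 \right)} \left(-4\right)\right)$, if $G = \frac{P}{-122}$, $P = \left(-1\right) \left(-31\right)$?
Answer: $- \frac{1737}{61} - \frac{2316 \sqrt{2}}{61} \approx -82.169$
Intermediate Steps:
$P = 31$
$z{\left(S,F \right)} = \sqrt{F^{2} + S^{2}}$
$G = - \frac{31}{122}$ ($G = \frac{31}{-122} = 31 \left(- \frac{1}{122}\right) = - \frac{31}{122} \approx -0.2541$)
$\left(G + 5\right) \left(-6 + z{\left(2,2 \right)} \left(-4\right)\right) = \left(- \frac{31}{122} + 5\right) \left(-6 + \sqrt{2^{2} + 2^{2}} \left(-4\right)\right) = \frac{579 \left(-6 + \sqrt{4 + 4} \left(-4\right)\right)}{122} = \frac{579 \left(-6 + \sqrt{8} \left(-4\right)\right)}{122} = \frac{579 \left(-6 + 2 \sqrt{2} \left(-4\right)\right)}{122} = \frac{579 \left(-6 - 8 \sqrt{2}\right)}{122} = - \frac{1737}{61} - \frac{2316 \sqrt{2}}{61}$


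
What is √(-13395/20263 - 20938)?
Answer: I*√8597187443407/20263 ≈ 144.7*I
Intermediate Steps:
√(-13395/20263 - 20938) = √(-424280089/20263) = I*√8597187443407/20263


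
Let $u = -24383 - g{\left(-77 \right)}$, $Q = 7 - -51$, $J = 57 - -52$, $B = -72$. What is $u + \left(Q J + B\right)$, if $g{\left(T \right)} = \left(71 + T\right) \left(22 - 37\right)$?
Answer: $-18223$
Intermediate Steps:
$J = 109$ ($J = 57 + 52 = 109$)
$Q = 58$ ($Q = 7 + 51 = 58$)
$g{\left(T \right)} = -1065 - 15 T$ ($g{\left(T \right)} = \left(71 + T\right) \left(-15\right) = -1065 - 15 T$)
$u = -24473$ ($u = -24383 - \left(-1065 - -1155\right) = -24383 - \left(-1065 + 1155\right) = -24383 - 90 = -24473$)
$u + \left(Q J + B\right) = -24473 + \left(58 \cdot 109 - 72\right) = -24473 + \left(6322 - 72\right) = -24473 + 6250 = -18223$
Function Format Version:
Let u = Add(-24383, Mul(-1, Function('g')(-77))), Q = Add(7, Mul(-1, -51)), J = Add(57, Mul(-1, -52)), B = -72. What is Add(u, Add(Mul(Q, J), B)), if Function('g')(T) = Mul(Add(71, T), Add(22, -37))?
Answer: -18223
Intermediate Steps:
J = 109 (J = Add(57, 52) = 109)
Q = 58 (Q = Add(7, 51) = 58)
Function('g')(T) = Add(-1065, Mul(-15, T)) (Function('g')(T) = Mul(Add(71, T), -15) = Add(-1065, Mul(-15, T)))
u = -24473 (u = Add(-24383, Mul(-1, Add(-1065, Mul(-15, -77)))) = Add(-24383, Mul(-1, Add(-1065, 1155))) = Add(-24383, Mul(-1, 90)) = Add(-24383, -90) = -24473)
Add(u, Add(Mul(Q, J), B)) = Add(-24473, Add(Mul(58, 109), -72)) = Add(-24473, Add(6322, -72)) = Add(-24473, 6250) = -18223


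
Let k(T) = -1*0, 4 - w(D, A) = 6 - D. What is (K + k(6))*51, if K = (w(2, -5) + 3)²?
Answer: 459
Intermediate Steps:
w(D, A) = -2 + D (w(D, A) = 4 - (6 - D) = 4 + (-6 + D) = -2 + D)
K = 9 (K = ((-2 + 2) + 3)² = (0 + 3)² = 3² = 9)
k(T) = 0
(K + k(6))*51 = (9 + 0)*51 = 9*51 = 459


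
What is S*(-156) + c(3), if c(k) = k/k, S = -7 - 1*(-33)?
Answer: -4055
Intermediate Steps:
S = 26 (S = -7 + 33 = 26)
c(k) = 1
S*(-156) + c(3) = 26*(-156) + 1 = -4056 + 1 = -4055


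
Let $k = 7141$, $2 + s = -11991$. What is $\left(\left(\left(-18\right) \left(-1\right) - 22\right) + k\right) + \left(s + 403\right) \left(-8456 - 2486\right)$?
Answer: $126824917$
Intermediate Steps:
$s = -11993$ ($s = -2 - 11991 = -11993$)
$\left(\left(\left(-18\right) \left(-1\right) - 22\right) + k\right) + \left(s + 403\right) \left(-8456 - 2486\right) = \left(\left(\left(-18\right) \left(-1\right) - 22\right) + 7141\right) + \left(-11993 + 403\right) \left(-8456 - 2486\right) = \left(\left(18 - 22\right) + 7141\right) - -126817780 = \left(-4 + 7141\right) + 126817780 = 7137 + 126817780 = 126824917$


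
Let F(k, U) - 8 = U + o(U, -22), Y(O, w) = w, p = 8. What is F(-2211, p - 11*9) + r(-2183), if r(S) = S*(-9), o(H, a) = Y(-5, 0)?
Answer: 19564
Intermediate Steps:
o(H, a) = 0
F(k, U) = 8 + U (F(k, U) = 8 + (U + 0) = 8 + U)
r(S) = -9*S
F(-2211, p - 11*9) + r(-2183) = (8 + (8 - 11*9)) - 9*(-2183) = (8 + (8 - 99)) + 19647 = (8 - 91) + 19647 = -83 + 19647 = 19564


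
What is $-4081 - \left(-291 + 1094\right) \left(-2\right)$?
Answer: $-2475$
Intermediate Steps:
$-4081 - \left(-291 + 1094\right) \left(-2\right) = -4081 - 803 \left(-2\right) = -4081 - -1606 = -4081 + 1606 = -2475$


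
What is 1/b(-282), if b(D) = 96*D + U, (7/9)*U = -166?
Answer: -7/190998 ≈ -3.6650e-5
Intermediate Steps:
U = -1494/7 (U = (9/7)*(-166) = -1494/7 ≈ -213.43)
b(D) = -1494/7 + 96*D (b(D) = 96*D - 1494/7 = -1494/7 + 96*D)
1/b(-282) = 1/(-1494/7 + 96*(-282)) = 1/(-1494/7 - 27072) = 1/(-190998/7) = -7/190998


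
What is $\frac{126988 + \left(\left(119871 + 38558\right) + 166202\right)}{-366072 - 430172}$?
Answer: $- \frac{451619}{796244} \approx -0.56719$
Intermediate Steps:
$\frac{126988 + \left(\left(119871 + 38558\right) + 166202\right)}{-366072 - 430172} = \frac{126988 + \left(158429 + 166202\right)}{-796244} = \left(126988 + 324631\right) \left(- \frac{1}{796244}\right) = 451619 \left(- \frac{1}{796244}\right) = - \frac{451619}{796244}$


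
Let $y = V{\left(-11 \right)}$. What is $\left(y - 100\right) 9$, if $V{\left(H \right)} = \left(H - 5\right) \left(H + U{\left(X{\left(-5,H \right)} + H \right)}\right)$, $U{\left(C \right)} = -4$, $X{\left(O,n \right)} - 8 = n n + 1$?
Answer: $1260$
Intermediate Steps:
$X{\left(O,n \right)} = 9 + n^{2}$ ($X{\left(O,n \right)} = 8 + \left(n n + 1\right) = 8 + \left(n^{2} + 1\right) = 8 + \left(1 + n^{2}\right) = 9 + n^{2}$)
$V{\left(H \right)} = \left(-5 + H\right) \left(-4 + H\right)$ ($V{\left(H \right)} = \left(H - 5\right) \left(H - 4\right) = \left(-5 + H\right) \left(-4 + H\right)$)
$y = 240$ ($y = 20 + \left(-11\right)^{2} - -99 = 20 + 121 + 99 = 240$)
$\left(y - 100\right) 9 = \left(240 - 100\right) 9 = 140 \cdot 9 = 1260$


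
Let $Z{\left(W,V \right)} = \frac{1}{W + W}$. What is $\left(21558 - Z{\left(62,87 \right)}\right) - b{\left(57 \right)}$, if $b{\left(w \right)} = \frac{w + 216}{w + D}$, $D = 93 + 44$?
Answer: $\frac{259282601}{12028} \approx 21557.0$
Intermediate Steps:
$D = 137$
$b{\left(w \right)} = \frac{216 + w}{137 + w}$ ($b{\left(w \right)} = \frac{w + 216}{w + 137} = \frac{216 + w}{137 + w}$)
$Z{\left(W,V \right)} = \frac{1}{2 W}$
$\left(21558 - Z{\left(62,87 \right)}\right) - b{\left(57 \right)} = \left(21558 - \frac{1}{2 \cdot 62}\right) - \frac{216 + 57}{137 + 57} = \left(21558 - \frac{1}{2} \cdot \frac{1}{62}\right) - \frac{1}{194} \cdot 273 = \left(21558 - \frac{1}{124}\right) - \frac{1}{194} \cdot 273 = \left(21558 - \frac{1}{124}\right) - \frac{273}{194} = \frac{2673191}{124} - \frac{273}{194} = \frac{259282601}{12028}$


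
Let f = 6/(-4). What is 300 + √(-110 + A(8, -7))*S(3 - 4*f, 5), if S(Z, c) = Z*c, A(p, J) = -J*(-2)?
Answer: 300 + 90*I*√31 ≈ 300.0 + 501.1*I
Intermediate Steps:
A(p, J) = 2*J (A(p, J) = -(-2)*J = 2*J)
f = -3/2 (f = 6*(-¼) = -3/2 ≈ -1.5000)
300 + √(-110 + A(8, -7))*S(3 - 4*f, 5) = 300 + √(-110 + 2*(-7))*((3 - 4*(-3/2))*5) = 300 + √(-110 - 14)*((3 + 6)*5) = 300 + √(-124)*(9*5) = 300 + (2*I*√31)*45 = 300 + 90*I*√31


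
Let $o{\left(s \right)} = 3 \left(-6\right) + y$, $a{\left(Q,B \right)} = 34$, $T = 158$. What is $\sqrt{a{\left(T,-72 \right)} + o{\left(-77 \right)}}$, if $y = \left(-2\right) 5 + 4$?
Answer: $\sqrt{10} \approx 3.1623$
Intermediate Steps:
$y = -6$ ($y = -10 + 4 = -6$)
$o{\left(s \right)} = -24$ ($o{\left(s \right)} = 3 \left(-6\right) - 6 = -18 - 6 = -24$)
$\sqrt{a{\left(T,-72 \right)} + o{\left(-77 \right)}} = \sqrt{34 - 24} = \sqrt{10}$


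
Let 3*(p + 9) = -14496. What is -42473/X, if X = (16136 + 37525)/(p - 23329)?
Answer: 398821470/17887 ≈ 22297.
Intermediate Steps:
p = -4841 (p = -9 + (⅓)*(-14496) = -9 - 4832 = -4841)
X = -17887/9390 (X = (16136 + 37525)/(-4841 - 23329) = 53661/(-28170) = 53661*(-1/28170) = -17887/9390 ≈ -1.9049)
-42473/X = -42473/(-17887/9390) = -42473*(-9390/17887) = 398821470/17887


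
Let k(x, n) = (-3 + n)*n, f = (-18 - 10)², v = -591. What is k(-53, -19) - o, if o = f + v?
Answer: 225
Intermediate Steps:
f = 784 (f = (-28)² = 784)
k(x, n) = n*(-3 + n)
o = 193 (o = 784 - 591 = 193)
k(-53, -19) - o = -19*(-3 - 19) - 1*193 = -19*(-22) - 193 = 418 - 193 = 225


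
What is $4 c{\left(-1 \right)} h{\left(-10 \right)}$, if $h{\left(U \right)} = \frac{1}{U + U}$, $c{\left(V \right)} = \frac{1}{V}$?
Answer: $\frac{1}{5} \approx 0.2$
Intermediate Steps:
$h{\left(U \right)} = \frac{1}{2 U}$
$4 c{\left(-1 \right)} h{\left(-10 \right)} = \frac{4}{-1} \frac{1}{2 \left(-10\right)} = 4 \left(-1\right) \frac{1}{2} \left(- \frac{1}{10}\right) = \left(-4\right) \left(- \frac{1}{20}\right) = \frac{1}{5}$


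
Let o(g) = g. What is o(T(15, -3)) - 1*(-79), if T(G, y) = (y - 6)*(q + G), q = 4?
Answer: -92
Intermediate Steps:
T(G, y) = (-6 + y)*(4 + G) (T(G, y) = (y - 6)*(4 + G) = (-6 + y)*(4 + G))
o(T(15, -3)) - 1*(-79) = (-24 - 6*15 + 4*(-3) + 15*(-3)) - 1*(-79) = (-24 - 90 - 12 - 45) + 79 = -171 + 79 = -92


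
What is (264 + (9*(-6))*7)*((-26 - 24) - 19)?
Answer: 7866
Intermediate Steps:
(264 + (9*(-6))*7)*((-26 - 24) - 19) = (264 - 54*7)*(-50 - 19) = (264 - 378)*(-69) = -114*(-69) = 7866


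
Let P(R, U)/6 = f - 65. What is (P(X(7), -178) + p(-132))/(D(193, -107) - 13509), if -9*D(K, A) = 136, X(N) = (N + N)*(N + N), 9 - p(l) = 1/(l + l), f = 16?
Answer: 225717/10711096 ≈ 0.021073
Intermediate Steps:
p(l) = 9 - 1/(2*l) (p(l) = 9 - 1/(l + l) = 9 - 1/(2*l))
X(N) = 4*N² (X(N) = (2*N)*(2*N) = 4*N²)
D(K, A) = -136/9 (D(K, A) = -⅑*136 = -136/9)
P(R, U) = -294 (P(R, U) = 6*(16 - 65) = 6*(-49) = -294)
(P(X(7), -178) + p(-132))/(D(193, -107) - 13509) = (-294 + (9 - ½/(-132)))/(-136/9 - 13509) = (-294 + (9 - ½*(-1/132)))/(-121717/9) = (-294 + (9 + 1/264))*(-9/121717) = (-294 + 2377/264)*(-9/121717) = -75239/264*(-9/121717) = 225717/10711096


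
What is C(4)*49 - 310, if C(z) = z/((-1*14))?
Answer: -324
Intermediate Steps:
C(z) = -z/14 (C(z) = z/(-14) = z*(-1/14) = -z/14)
C(4)*49 - 310 = -1/14*4*49 - 310 = -2/7*49 - 310 = -14 - 310 = -324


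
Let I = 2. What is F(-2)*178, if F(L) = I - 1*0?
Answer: 356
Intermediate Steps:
F(L) = 2 (F(L) = 2 - 1*0 = 2 + 0 = 2)
F(-2)*178 = 2*178 = 356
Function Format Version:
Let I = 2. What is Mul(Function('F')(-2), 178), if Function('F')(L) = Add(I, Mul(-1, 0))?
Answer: 356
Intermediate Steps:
Function('F')(L) = 2 (Function('F')(L) = Add(2, Mul(-1, 0)) = Add(2, 0) = 2)
Mul(Function('F')(-2), 178) = Mul(2, 178) = 356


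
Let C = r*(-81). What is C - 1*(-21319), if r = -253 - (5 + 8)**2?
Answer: 55501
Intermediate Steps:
r = -422 (r = -253 - 1*13**2 = -253 - 1*169 = -253 - 169 = -422)
C = 34182 (C = -422*(-81) = 34182)
C - 1*(-21319) = 34182 - 1*(-21319) = 34182 + 21319 = 55501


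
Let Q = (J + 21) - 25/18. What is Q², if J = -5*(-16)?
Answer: 3214849/324 ≈ 9922.4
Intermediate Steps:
J = 80
Q = 1793/18 (Q = (80 + 21) - 25/18 = 101 - 25*1/18 = 101 - 25/18 = 1793/18 ≈ 99.611)
Q² = (1793/18)² = 3214849/324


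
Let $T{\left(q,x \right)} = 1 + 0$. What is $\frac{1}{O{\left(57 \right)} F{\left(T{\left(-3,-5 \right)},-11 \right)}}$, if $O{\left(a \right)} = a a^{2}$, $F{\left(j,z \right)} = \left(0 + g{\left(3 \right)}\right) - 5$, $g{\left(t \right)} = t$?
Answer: $- \frac{1}{370386} \approx -2.6999 \cdot 10^{-6}$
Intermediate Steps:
$T{\left(q,x \right)} = 1$
$F{\left(j,z \right)} = -2$ ($F{\left(j,z \right)} = \left(0 + 3\right) - 5 = 3 - 5 = -2$)
$O{\left(a \right)} = a^{3}$
$\frac{1}{O{\left(57 \right)} F{\left(T{\left(-3,-5 \right)},-11 \right)}} = \frac{1}{57^{3} \left(-2\right)} = \frac{1}{185193 \left(-2\right)} = \frac{1}{-370386} = - \frac{1}{370386}$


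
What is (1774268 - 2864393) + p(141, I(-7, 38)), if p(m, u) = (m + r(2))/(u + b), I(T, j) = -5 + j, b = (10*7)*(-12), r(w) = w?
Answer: -879731018/807 ≈ -1.0901e+6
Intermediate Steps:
b = -840 (b = 70*(-12) = -840)
p(m, u) = (2 + m)/(-840 + u) (p(m, u) = (m + 2)/(u - 840) = (2 + m)/(-840 + u))
(1774268 - 2864393) + p(141, I(-7, 38)) = (1774268 - 2864393) + (2 + 141)/(-840 + (-5 + 38)) = -1090125 + 143/(-840 + 33) = -1090125 + 143/(-807) = -1090125 - 1/807*143 = -1090125 - 143/807 = -879731018/807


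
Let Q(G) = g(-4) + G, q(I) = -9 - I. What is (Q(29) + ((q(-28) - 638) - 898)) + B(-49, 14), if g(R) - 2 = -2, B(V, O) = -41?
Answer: -1529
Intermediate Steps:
g(R) = 0 (g(R) = 2 - 2 = 0)
Q(G) = G (Q(G) = 0 + G = G)
(Q(29) + ((q(-28) - 638) - 898)) + B(-49, 14) = (29 + (((-9 - 1*(-28)) - 638) - 898)) - 41 = (29 + (((-9 + 28) - 638) - 898)) - 41 = (29 + ((19 - 638) - 898)) - 41 = (29 + (-619 - 898)) - 41 = (29 - 1517) - 41 = -1488 - 41 = -1529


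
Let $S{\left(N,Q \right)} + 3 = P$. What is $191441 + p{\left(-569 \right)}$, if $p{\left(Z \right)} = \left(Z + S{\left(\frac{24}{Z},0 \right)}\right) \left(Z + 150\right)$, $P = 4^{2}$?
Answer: $424405$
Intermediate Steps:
$P = 16$
$S{\left(N,Q \right)} = 13$ ($S{\left(N,Q \right)} = -3 + 16 = 13$)
$p{\left(Z \right)} = \left(13 + Z\right) \left(150 + Z\right)$ ($p{\left(Z \right)} = \left(Z + 13\right) \left(Z + 150\right) = \left(13 + Z\right) \left(150 + Z\right)$)
$191441 + p{\left(-569 \right)} = 191441 + \left(1950 + \left(-569\right)^{2} + 163 \left(-569\right)\right) = 191441 + \left(1950 + 323761 - 92747\right) = 191441 + 232964 = 424405$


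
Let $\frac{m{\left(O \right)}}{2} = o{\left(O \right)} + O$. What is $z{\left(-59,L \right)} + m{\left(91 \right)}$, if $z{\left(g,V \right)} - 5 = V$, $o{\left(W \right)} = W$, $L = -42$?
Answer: $327$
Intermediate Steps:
$z{\left(g,V \right)} = 5 + V$
$m{\left(O \right)} = 4 O$ ($m{\left(O \right)} = 2 \left(O + O\right) = 2 \cdot 2 O = 4 O$)
$z{\left(-59,L \right)} + m{\left(91 \right)} = \left(5 - 42\right) + 4 \cdot 91 = -37 + 364 = 327$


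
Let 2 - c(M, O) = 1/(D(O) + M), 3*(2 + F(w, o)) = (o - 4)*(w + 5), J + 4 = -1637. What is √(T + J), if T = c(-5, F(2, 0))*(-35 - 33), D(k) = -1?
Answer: I*√16095/3 ≈ 42.289*I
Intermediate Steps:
J = -1641 (J = -4 - 1637 = -1641)
F(w, o) = -2 + (-4 + o)*(5 + w)/3 (F(w, o) = -2 + ((o - 4)*(w + 5))/3 = -2 + ((-4 + o)*(5 + w))/3 = -2 + (-4 + o)*(5 + w)/3)
c(M, O) = 2 - 1/(-1 + M)
T = -442/3 (T = ((-3 + 2*(-5))/(-1 - 5))*(-35 - 33) = ((-3 - 10)/(-6))*(-68) = -⅙*(-13)*(-68) = (13/6)*(-68) = -442/3 ≈ -147.33)
√(T + J) = √(-442/3 - 1641) = √(-5365/3) = I*√16095/3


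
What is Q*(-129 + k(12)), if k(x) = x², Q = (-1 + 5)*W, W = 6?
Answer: 360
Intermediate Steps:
Q = 24 (Q = (-1 + 5)*6 = 4*6 = 24)
Q*(-129 + k(12)) = 24*(-129 + 12²) = 24*(-129 + 144) = 24*15 = 360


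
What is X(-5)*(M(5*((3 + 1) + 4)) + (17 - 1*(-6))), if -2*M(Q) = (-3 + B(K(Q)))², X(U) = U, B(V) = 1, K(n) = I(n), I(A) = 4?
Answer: -105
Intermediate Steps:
K(n) = 4
M(Q) = -2 (M(Q) = -(-3 + 1)²/2 = -½*(-2)² = -½*4 = -2)
X(-5)*(M(5*((3 + 1) + 4)) + (17 - 1*(-6))) = -5*(-2 + (17 - 1*(-6))) = -5*(-2 + (17 + 6)) = -5*(-2 + 23) = -5*21 = -105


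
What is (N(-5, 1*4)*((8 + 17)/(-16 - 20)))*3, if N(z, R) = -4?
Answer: 25/3 ≈ 8.3333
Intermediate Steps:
(N(-5, 1*4)*((8 + 17)/(-16 - 20)))*3 = -4*(8 + 17)/(-16 - 20)*3 = -100/(-36)*3 = -100*(-1)/36*3 = -4*(-25/36)*3 = (25/9)*3 = 25/3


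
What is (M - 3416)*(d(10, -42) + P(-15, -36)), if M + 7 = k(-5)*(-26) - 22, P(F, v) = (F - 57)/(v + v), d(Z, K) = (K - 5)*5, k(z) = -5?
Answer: 775710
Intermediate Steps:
d(Z, K) = -25 + 5*K (d(Z, K) = (-5 + K)*5 = -25 + 5*K)
P(F, v) = (-57 + F)/(2*v) (P(F, v) = (-57 + F)/((2*v)) = (-57 + F)*(1/(2*v)) = (-57 + F)/(2*v))
M = 101 (M = -7 + (-5*(-26) - 22) = -7 + (130 - 22) = -7 + 108 = 101)
(M - 3416)*(d(10, -42) + P(-15, -36)) = (101 - 3416)*((-25 + 5*(-42)) + (1/2)*(-57 - 15)/(-36)) = -3315*((-25 - 210) + (1/2)*(-1/36)*(-72)) = -3315*(-235 + 1) = -3315*(-234) = 775710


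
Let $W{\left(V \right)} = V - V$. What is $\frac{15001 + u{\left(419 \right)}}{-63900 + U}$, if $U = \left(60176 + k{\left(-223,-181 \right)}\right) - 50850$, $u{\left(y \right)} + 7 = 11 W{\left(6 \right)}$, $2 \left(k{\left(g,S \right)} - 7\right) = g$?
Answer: $- \frac{29988}{109357} \approx -0.27422$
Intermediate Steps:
$W{\left(V \right)} = 0$
$k{\left(g,S \right)} = 7 + \frac{g}{2}$
$u{\left(y \right)} = -7$ ($u{\left(y \right)} = -7 + 11 \cdot 0 = -7 + 0 = -7$)
$U = \frac{18443}{2}$ ($U = \left(60176 + \left(7 + \frac{1}{2} \left(-223\right)\right)\right) - 50850 = \left(60176 + \left(7 - \frac{223}{2}\right)\right) - 50850 = \left(60176 - \frac{209}{2}\right) - 50850 = \frac{120143}{2} - 50850 = \frac{18443}{2} \approx 9221.5$)
$\frac{15001 + u{\left(419 \right)}}{-63900 + U} = \frac{15001 - 7}{-63900 + \frac{18443}{2}} = \frac{14994}{- \frac{109357}{2}} = 14994 \left(- \frac{2}{109357}\right) = - \frac{29988}{109357}$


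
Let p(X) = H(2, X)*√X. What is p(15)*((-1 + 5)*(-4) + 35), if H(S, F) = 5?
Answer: 95*√15 ≈ 367.93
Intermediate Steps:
p(X) = 5*√X
p(15)*((-1 + 5)*(-4) + 35) = (5*√15)*((-1 + 5)*(-4) + 35) = (5*√15)*(4*(-4) + 35) = (5*√15)*(-16 + 35) = (5*√15)*19 = 95*√15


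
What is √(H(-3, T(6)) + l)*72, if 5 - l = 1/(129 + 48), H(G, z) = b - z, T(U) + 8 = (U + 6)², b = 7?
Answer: 24*I*√3884973/59 ≈ 801.78*I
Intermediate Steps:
T(U) = -8 + (6 + U)² (T(U) = -8 + (U + 6)² = -8 + (6 + U)²)
H(G, z) = 7 - z
l = 884/177 (l = 5 - 1/(129 + 48) = 5 - 1/177 = 884/177 ≈ 4.9943)
√(H(-3, T(6)) + l)*72 = √((7 - (-8 + (6 + 6)²)) + 884/177)*72 = √((7 - (-8 + 12²)) + 884/177)*72 = √((7 - (-8 + 144)) + 884/177)*72 = √((7 - 1*136) + 884/177)*72 = √((7 - 136) + 884/177)*72 = √(-129 + 884/177)*72 = √(-21949/177)*72 = (I*√3884973/177)*72 = 24*I*√3884973/59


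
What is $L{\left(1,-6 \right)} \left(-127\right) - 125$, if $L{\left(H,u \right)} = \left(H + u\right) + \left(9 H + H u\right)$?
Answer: $129$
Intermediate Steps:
$L{\left(H,u \right)} = u + 10 H + H u$
$L{\left(1,-6 \right)} \left(-127\right) - 125 = \left(-6 + 10 \cdot 1 + 1 \left(-6\right)\right) \left(-127\right) - 125 = \left(-6 + 10 - 6\right) \left(-127\right) - 125 = \left(-2\right) \left(-127\right) - 125 = 254 - 125 = 129$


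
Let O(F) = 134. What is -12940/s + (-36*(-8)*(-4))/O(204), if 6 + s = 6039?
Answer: -4341988/404211 ≈ -10.742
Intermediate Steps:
s = 6033 (s = -6 + 6039 = 6033)
-12940/s + (-36*(-8)*(-4))/O(204) = -12940/6033 + (-36*(-8)*(-4))/134 = -12940*1/6033 + (288*(-4))*(1/134) = -12940/6033 - 1152*1/134 = -12940/6033 - 576/67 = -4341988/404211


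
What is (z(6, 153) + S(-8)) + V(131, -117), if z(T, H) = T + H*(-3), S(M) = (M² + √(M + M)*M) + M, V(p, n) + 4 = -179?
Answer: -580 - 32*I ≈ -580.0 - 32.0*I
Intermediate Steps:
V(p, n) = -183 (V(p, n) = -4 - 179 = -183)
S(M) = M + M² + √2*M^(3/2) (S(M) = (M² + √(2*M)*M) + M = (M² + (√2*√M)*M) + M = (M² + √2*M^(3/2)) + M = M + M² + √2*M^(3/2))
z(T, H) = T - 3*H
(z(6, 153) + S(-8)) + V(131, -117) = ((6 - 3*153) + (-8 + (-8)² + √2*(-8)^(3/2))) - 183 = ((6 - 459) + (-8 + 64 + √2*(-16*I*√2))) - 183 = (-453 + (-8 + 64 - 32*I)) - 183 = (-453 + (56 - 32*I)) - 183 = (-397 - 32*I) - 183 = -580 - 32*I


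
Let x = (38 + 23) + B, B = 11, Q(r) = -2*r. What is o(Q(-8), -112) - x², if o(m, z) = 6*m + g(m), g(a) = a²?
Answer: -4832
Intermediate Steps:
x = 72 (x = (38 + 23) + 11 = 61 + 11 = 72)
o(m, z) = m² + 6*m (o(m, z) = 6*m + m² = m² + 6*m)
o(Q(-8), -112) - x² = (-2*(-8))*(6 - 2*(-8)) - 1*72² = 16*(6 + 16) - 1*5184 = 16*22 - 5184 = 352 - 5184 = -4832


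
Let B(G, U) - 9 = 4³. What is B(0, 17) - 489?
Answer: -416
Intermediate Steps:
B(G, U) = 73 (B(G, U) = 9 + 4³ = 9 + 64 = 73)
B(0, 17) - 489 = 73 - 489 = -416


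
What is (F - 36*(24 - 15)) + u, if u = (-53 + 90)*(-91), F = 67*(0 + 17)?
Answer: -2552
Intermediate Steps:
F = 1139 (F = 67*17 = 1139)
u = -3367 (u = 37*(-91) = -3367)
(F - 36*(24 - 15)) + u = (1139 - 36*(24 - 15)) - 3367 = (1139 - 36*9) - 3367 = (1139 - 324) - 3367 = 815 - 3367 = -2552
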